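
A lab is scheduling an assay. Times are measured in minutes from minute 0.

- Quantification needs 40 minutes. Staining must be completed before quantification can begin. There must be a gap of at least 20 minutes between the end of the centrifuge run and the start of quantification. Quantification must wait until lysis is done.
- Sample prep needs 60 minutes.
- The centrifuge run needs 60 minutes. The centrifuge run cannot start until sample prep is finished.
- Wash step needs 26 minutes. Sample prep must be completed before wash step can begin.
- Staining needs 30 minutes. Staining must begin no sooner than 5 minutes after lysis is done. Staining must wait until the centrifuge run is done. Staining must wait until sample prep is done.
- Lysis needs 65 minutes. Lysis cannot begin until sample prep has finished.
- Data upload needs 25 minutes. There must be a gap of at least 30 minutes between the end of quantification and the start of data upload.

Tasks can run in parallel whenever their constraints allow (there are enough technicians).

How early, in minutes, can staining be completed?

Sample prep can start immediately at minute 0; it finishes at minute 60.
The centrifuge run cannot begin until sample prep (finishes minute 60). It runs from minute 60 to 60 + 60 = minute 120.
Lysis cannot begin until sample prep (finishes minute 60). It runs from minute 60 to 60 + 65 = minute 125.
Staining cannot start until lysis (finishes minute 125, plus 5-minute gap → minute 130); the centrifuge run (finishes minute 120); sample prep (finishes minute 60). The controlling bound is minute 130, so staining finishes at 130 + 30 = minute 160.

160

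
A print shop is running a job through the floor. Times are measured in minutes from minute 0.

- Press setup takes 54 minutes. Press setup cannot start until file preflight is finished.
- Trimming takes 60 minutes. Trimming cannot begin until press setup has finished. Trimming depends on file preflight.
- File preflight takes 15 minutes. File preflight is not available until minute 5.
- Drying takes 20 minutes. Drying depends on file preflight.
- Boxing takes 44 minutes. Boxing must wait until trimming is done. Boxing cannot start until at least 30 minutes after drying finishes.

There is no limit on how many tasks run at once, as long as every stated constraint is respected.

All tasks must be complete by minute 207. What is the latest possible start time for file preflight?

34

Nothing follows boxing; the deadline of minute 207 is its only limit. It must start by 207 − 44 = minute 163.
Trimming has to be done before boxing (must start by minute 163). That means finishing by minute 163, i.e. starting by 163 − 60 = minute 103.
Press setup has to be done before trimming (must start by minute 103). That means finishing by minute 103, i.e. starting by 103 − 54 = minute 49.
Drying must finish before boxing (must start by minute 163, minus 30-minute gap → minute 133). With a 20-minute duration, drying must start by 133 − 20 = minute 113.
File preflight must finish in time for press setup (must start by minute 49); drying (must start by minute 113); trimming (must start by minute 103). The tightest is minute 49, so file preflight must start by 49 − 15 = minute 34.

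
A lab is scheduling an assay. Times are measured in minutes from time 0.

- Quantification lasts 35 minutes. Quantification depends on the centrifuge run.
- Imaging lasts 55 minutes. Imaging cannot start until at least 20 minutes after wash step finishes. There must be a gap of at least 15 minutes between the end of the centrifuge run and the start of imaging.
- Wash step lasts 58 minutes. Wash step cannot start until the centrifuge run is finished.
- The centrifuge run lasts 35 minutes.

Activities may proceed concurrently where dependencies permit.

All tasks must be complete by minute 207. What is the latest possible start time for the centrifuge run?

Imaging must finish by minute 207; it takes 55 minutes, so it must start by 207 − 55 = minute 152.
Since imaging (must start by minute 152, minus 20-minute gap → minute 132) depends on it, wash step must finish by minute 132. Backing off its 58-minute duration gives a latest start of minute 74.
Quantification must finish by minute 207; it takes 35 minutes, so it must start by 207 − 35 = minute 172.
For the centrifuge run: wash step (must start by minute 74); imaging (must start by minute 152, minus 15-minute gap → minute 137); quantification (must start by minute 172). The most restrictive is minute 74; with a 35-minute duration, the centrifuge run must start by minute 39.

39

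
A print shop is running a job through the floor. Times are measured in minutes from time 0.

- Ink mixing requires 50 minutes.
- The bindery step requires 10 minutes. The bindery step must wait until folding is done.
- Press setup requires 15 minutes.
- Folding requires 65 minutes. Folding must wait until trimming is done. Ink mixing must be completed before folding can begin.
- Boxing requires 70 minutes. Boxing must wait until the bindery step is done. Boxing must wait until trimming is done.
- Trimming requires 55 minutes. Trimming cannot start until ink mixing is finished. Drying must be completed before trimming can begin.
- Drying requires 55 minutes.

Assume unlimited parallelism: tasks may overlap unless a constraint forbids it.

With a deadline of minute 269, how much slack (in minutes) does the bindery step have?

14

Drying can start immediately at minute 0; it finishes at minute 55.
Nothing blocks ink mixing, so it runs from minute 0 to minute 50.
For trimming: ink mixing (finishes minute 50); drying (finishes minute 55). Taking the maximum gives a start of minute 55, and it finishes at 55 + 55 = minute 110.
For folding: trimming (finishes minute 110); ink mixing (finishes minute 50). Taking the maximum gives a start of minute 110, and it finishes at 110 + 65 = minute 175.
The bindery step cannot begin until folding (finishes minute 175). It runs from minute 175 to 175 + 10 = minute 185.

Working backward from the deadline:
Boxing must finish by minute 269; it takes 70 minutes, so it must start by 269 − 70 = minute 199.
The bindery step feeds into boxing (must start by minute 199); so the bindery step must finish by minute 199 and therefore start by minute 189.
So the bindery step can start as early as minute 175 and as late as minute 189, giving 189 − 175 = 14 minutes of slack.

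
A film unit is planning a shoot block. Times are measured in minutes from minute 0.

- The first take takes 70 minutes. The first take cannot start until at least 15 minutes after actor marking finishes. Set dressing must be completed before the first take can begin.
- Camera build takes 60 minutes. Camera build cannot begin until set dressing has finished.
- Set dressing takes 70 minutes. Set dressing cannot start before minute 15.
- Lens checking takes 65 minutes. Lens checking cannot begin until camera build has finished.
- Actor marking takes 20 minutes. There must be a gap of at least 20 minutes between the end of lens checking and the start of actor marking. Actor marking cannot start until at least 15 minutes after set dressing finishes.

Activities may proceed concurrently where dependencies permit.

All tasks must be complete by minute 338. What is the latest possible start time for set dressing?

Nothing follows the first take; the deadline of minute 338 is its only limit. It must start by 338 − 70 = minute 268.
Actor marking has to be done before the first take (must start by minute 268, minus 15-minute gap → minute 253). That means finishing by minute 253, i.e. starting by 253 − 20 = minute 233.
Since actor marking (must start by minute 233, minus 20-minute gap → minute 213) depends on it, lens checking must finish by minute 213. Backing off its 65-minute duration gives a latest start of minute 148.
Since lens checking (must start by minute 148) depends on it, camera build must finish by minute 148. Backing off its 60-minute duration gives a latest start of minute 88.
Set dressing has several dependents: camera build (must start by minute 88); actor marking (must start by minute 233, minus 15-minute gap → minute 218); the first take (must start by minute 268). The earliest of those limits is minute 88, so set dressing must start by 88 − 70 = minute 18.

18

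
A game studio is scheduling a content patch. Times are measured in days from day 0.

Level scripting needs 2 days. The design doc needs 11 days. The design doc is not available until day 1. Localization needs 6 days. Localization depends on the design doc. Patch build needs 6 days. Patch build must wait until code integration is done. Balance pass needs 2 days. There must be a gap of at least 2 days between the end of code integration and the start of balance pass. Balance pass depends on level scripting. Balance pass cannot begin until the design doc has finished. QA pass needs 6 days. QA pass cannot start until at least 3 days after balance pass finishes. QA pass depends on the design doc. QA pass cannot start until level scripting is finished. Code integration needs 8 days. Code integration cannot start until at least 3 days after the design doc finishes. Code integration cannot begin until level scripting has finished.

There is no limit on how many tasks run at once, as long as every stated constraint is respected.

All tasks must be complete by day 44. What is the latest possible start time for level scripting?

Nothing follows QA pass; the deadline of day 44 is its only limit. It must start by 44 − 6 = day 38.
Since QA pass (must start by day 38, minus 3-day gap → day 35) depends on it, balance pass must finish by day 35. Backing off its 2-day duration gives a latest start of day 33.
Nothing follows patch build; the deadline of day 44 is its only limit. It must start by 44 − 6 = day 38.
For code integration: balance pass (must start by day 33, minus 2-day gap → day 31); patch build (must start by day 38). The most restrictive is day 31; with an 8-day duration, code integration must start by day 23.
Level scripting has several dependents: code integration (must start by day 23); balance pass (must start by day 33); QA pass (must start by day 38). The earliest of those limits is day 23, so level scripting must start by 23 − 2 = day 21.

21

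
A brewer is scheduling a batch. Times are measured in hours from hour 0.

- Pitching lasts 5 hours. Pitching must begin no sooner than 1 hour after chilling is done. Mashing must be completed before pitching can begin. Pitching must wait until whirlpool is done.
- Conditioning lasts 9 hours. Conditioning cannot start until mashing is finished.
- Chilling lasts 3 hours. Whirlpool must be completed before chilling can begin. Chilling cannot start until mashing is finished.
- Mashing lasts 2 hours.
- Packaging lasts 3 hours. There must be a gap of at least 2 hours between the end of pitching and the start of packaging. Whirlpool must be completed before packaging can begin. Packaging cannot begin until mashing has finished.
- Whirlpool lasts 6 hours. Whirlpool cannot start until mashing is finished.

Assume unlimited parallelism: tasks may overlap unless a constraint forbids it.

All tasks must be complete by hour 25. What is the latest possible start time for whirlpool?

Packaging must finish by hour 25; it takes 3 hours, so it must start by 25 − 3 = hour 22.
Since packaging (must start by hour 22, minus 2-hour gap → hour 20) depends on it, pitching must finish by hour 20. Backing off its 5-hour duration gives a latest start of hour 15.
Chilling must finish before pitching (must start by hour 15, minus 1-hour gap → hour 14). With a 3-hour duration, chilling must start by 14 − 3 = hour 11.
For whirlpool: chilling (must start by hour 11); pitching (must start by hour 15); packaging (must start by hour 22). The most restrictive is hour 11; with a 6-hour duration, whirlpool must start by hour 5.

5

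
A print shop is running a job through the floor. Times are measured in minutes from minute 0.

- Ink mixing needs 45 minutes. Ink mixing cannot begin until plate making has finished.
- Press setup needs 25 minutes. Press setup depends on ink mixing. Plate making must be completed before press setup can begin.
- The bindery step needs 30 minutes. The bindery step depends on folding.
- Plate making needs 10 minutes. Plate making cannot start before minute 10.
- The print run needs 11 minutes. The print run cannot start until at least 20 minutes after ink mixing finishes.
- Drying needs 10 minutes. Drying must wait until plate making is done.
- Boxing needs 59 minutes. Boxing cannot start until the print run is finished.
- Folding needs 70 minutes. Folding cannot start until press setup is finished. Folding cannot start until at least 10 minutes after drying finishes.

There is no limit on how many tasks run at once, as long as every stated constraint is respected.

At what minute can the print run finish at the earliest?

96

Plate making waits on its own release at minute 10, so it starts at minute 10 and finishes at 10 + 10 = minute 20.
Ink mixing cannot begin until plate making (finishes minute 20). It runs from minute 20 to 20 + 45 = minute 65.
After ink mixing (finishes minute 65, plus 20-minute gap → minute 85), the print run can start at minute 85 and finishes at minute 96.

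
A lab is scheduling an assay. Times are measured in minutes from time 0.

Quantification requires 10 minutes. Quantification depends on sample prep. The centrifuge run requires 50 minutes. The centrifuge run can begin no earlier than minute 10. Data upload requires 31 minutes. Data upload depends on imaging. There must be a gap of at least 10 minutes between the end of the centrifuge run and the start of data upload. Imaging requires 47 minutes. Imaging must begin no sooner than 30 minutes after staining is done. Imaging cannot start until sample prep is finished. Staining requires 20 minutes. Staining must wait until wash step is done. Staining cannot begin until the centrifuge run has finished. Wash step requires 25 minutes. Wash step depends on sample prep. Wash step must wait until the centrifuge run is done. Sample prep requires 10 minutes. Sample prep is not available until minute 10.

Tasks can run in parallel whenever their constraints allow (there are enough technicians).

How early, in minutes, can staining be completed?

105

The centrifuge run cannot begin until its own release at minute 10. It runs from minute 10 to 10 + 50 = minute 60.
Sample prep cannot begin until its own release at minute 10. It runs from minute 10 to 10 + 10 = minute 20.
Wash step has to wait for sample prep (finishes minute 20); the centrifuge run (finishes minute 60). The latest of these is minute 60, so wash step runs minute 60 to 60 + 25 = minute 85.
Staining has to wait for wash step (finishes minute 85); the centrifuge run (finishes minute 60). The latest of these is minute 85, so staining runs minute 85 to 85 + 20 = minute 105.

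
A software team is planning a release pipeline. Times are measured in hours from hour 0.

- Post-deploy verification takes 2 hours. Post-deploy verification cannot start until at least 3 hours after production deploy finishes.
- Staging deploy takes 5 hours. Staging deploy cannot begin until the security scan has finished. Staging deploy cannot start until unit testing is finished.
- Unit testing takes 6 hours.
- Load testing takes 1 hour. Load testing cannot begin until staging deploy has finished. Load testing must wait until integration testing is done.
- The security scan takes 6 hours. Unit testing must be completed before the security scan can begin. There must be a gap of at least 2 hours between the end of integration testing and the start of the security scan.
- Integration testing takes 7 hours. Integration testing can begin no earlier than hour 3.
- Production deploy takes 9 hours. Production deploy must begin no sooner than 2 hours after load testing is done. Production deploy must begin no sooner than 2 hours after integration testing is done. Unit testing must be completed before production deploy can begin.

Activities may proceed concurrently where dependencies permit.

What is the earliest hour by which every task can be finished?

Integration testing cannot begin until its own release at hour 3. It runs from hour 3 to 3 + 7 = hour 10.
Unit testing has no prerequisites, so it starts at hour 0 and finishes at hour 6.
The security scan cannot start until unit testing (finishes hour 6); integration testing (finishes hour 10, plus 2-hour gap → hour 12). The controlling bound is hour 12, so the security scan finishes at 12 + 6 = hour 18.
Staging deploy has to wait for the security scan (finishes hour 18); unit testing (finishes hour 6). The latest of these is hour 18, so staging deploy runs hour 18 to 18 + 5 = hour 23.
Load testing has to wait for staging deploy (finishes hour 23); integration testing (finishes hour 10). The latest of these is hour 23, so load testing runs hour 23 to 23 + 1 = hour 24.
Production deploy has to wait for load testing (finishes hour 24, plus 2-hour gap → hour 26); integration testing (finishes hour 10, plus 2-hour gap → hour 12); unit testing (finishes hour 6). The latest of these is hour 26, so production deploy runs hour 26 to 26 + 9 = hour 35.
Post-deploy verification cannot begin until production deploy (finishes hour 35, plus 3-hour gap → hour 38). It runs from hour 38 to 38 + 2 = hour 40.
All tasks are finished once the last one completes. Finish times: Unit testing at 6, Integration testing at 10, The security scan at 18, Staging deploy at 23, Load testing at 24, Production deploy at 35, Post-deploy verification at 40. The latest is hour 40.

40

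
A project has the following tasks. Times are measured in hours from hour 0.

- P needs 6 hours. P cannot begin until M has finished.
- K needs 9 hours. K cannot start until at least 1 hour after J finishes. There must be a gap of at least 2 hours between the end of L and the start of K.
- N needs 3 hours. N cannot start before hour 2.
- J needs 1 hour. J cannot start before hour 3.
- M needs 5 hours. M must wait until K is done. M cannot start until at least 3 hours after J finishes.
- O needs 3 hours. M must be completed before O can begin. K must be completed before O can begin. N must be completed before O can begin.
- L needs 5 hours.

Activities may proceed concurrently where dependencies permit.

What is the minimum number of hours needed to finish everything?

27

N waits on its own release at hour 2, so it starts at hour 2 and finishes at 2 + 3 = hour 5.
L has no prerequisites, so it starts at hour 0 and finishes at hour 5.
J cannot begin until its own release at hour 3. It runs from hour 3 to 3 + 1 = hour 4.
K has to wait for J (finishes hour 4, plus 1-hour gap → hour 5); L (finishes hour 5, plus 2-hour gap → hour 7). The latest of these is hour 7, so K runs hour 7 to 7 + 9 = hour 16.
M cannot start until K (finishes hour 16); J (finishes hour 4, plus 3-hour gap → hour 7). The controlling bound is hour 16, so M finishes at 16 + 5 = hour 21.
P waits on M (finishes hour 21), so it starts at hour 21 and finishes at 21 + 6 = hour 27.
O has to wait for M (finishes hour 21); K (finishes hour 16); N (finishes hour 5). The latest of these is hour 21, so O runs hour 21 to 21 + 3 = hour 24.
All tasks are finished once the last one completes. Finish times: J at 4, K at 16, L at 5, M at 21, N at 5, O at 24, P at 27. The latest is hour 27.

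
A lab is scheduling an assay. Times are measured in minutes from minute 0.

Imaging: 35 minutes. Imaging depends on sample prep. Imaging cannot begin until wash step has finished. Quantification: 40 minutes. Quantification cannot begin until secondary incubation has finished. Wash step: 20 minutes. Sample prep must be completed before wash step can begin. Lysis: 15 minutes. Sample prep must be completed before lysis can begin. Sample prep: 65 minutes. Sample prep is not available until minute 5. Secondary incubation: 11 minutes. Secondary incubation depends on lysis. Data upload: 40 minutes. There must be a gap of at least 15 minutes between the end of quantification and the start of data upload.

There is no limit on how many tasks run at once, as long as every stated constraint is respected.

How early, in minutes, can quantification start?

Sample prep cannot begin until its own release at minute 5. It runs from minute 5 to 5 + 65 = minute 70.
After sample prep (finishes minute 70), lysis can start at minute 70 and finishes at minute 85.
Secondary incubation cannot begin until lysis (finishes minute 85). It runs from minute 85 to 85 + 11 = minute 96.
Quantification waits on secondary incubation (finishes minute 96), so the earliest it can start is minute 96.

96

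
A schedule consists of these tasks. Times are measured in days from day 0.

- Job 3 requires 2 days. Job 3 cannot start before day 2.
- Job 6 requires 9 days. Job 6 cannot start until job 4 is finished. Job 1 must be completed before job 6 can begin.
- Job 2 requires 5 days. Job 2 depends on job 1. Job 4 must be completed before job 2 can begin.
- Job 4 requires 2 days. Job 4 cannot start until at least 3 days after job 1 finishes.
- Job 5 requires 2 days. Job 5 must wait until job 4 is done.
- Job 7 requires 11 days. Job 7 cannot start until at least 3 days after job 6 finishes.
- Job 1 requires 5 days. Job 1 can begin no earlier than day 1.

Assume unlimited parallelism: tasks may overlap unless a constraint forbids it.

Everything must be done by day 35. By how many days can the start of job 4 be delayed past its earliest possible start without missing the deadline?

1

Job 1 cannot begin until its own release at day 1. It runs from day 1 to 1 + 5 = day 6.
Job 4 waits on job 1 (finishes day 6, plus 3-day gap → day 9), so it starts at day 9 and finishes at 9 + 2 = day 11.

Working backward from the deadline:
Job 2 has no dependents, so it just needs to finish by day 35. Starting by 35 − 5 = day 30 achieves that.
Job 5 must finish by day 35; it takes 2 days, so it must start by 35 − 2 = day 33.
To finish by day 35, job 7 (duration 11) must start no later than day 24.
Job 6 has to be done before job 7 (must start by day 24, minus 3-day gap → day 21). That means finishing by day 21, i.e. starting by 21 − 9 = day 12.
Job 4 has several dependents: job 2 (must start by day 30); job 5 (must start by day 33); job 6 (must start by day 12). The earliest of those limits is day 12, so job 4 must start by 12 − 2 = day 10.
So job 4 can start as early as day 9 and as late as day 10, giving 10 − 9 = 1 day of slack.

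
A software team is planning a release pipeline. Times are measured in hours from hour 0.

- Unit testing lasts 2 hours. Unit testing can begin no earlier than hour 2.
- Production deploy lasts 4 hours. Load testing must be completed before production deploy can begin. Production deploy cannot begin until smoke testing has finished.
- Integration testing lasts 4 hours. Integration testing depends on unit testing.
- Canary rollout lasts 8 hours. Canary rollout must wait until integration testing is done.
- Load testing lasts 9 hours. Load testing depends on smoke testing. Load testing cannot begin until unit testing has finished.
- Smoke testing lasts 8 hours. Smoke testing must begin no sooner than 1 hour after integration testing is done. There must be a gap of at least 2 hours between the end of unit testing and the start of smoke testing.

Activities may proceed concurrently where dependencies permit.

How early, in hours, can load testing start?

After its own release at hour 2, unit testing can start at hour 2 and finishes at hour 4.
After unit testing (finishes hour 4), integration testing can start at hour 4 and finishes at hour 8.
Smoke testing has to wait for integration testing (finishes hour 8, plus 1-hour gap → hour 9); unit testing (finishes hour 4, plus 2-hour gap → hour 6). The latest of these is hour 9, so smoke testing runs hour 9 to 9 + 8 = hour 17.
Load testing waits on smoke testing (finishes hour 17); unit testing (finishes hour 4). The latest of these is hour 17, which is the earliest load testing can start.

17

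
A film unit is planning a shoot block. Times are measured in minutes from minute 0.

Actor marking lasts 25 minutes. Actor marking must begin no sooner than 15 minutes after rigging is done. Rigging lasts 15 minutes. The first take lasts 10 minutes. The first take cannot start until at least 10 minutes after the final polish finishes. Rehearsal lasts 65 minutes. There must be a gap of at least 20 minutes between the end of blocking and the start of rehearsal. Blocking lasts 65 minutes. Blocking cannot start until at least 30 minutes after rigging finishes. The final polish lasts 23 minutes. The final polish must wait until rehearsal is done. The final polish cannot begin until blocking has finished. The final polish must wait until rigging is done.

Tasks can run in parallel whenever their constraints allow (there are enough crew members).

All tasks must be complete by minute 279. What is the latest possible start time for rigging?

The first take must finish by minute 279; it takes 10 minutes, so it must start by 279 − 10 = minute 269.
Since the first take (must start by minute 269, minus 10-minute gap → minute 259) depends on it, the final polish must finish by minute 259. Backing off its 23-minute duration gives a latest start of minute 236.
Since the final polish (must start by minute 236) depends on it, rehearsal must finish by minute 236. Backing off its 65-minute duration gives a latest start of minute 171.
Blocking must finish in time for rehearsal (must start by minute 171, minus 20-minute gap → minute 151); the final polish (must start by minute 236). The tightest is minute 151, so blocking must start by 151 − 65 = minute 86.
To finish by minute 279, actor marking (duration 25) must start no later than minute 254.
Rigging must finish in time for blocking (must start by minute 86, minus 30-minute gap → minute 56); actor marking (must start by minute 254, minus 15-minute gap → minute 239); the final polish (must start by minute 236). The tightest is minute 56, so rigging must start by 56 − 15 = minute 41.

41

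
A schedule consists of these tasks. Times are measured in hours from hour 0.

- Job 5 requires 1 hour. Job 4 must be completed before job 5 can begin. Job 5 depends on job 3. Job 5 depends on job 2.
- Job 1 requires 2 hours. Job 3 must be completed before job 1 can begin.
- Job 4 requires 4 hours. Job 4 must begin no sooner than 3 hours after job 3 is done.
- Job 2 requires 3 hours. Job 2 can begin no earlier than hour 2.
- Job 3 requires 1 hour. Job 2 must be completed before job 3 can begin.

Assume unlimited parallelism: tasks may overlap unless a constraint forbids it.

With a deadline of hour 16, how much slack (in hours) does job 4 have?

Job 2 cannot begin until its own release at hour 2. It runs from hour 2 to 2 + 3 = hour 5.
Job 3 waits on job 2 (finishes hour 5), so it starts at hour 5 and finishes at 5 + 1 = hour 6.
Job 4 waits on job 3 (finishes hour 6, plus 3-hour gap → hour 9), so it starts at hour 9 and finishes at 9 + 4 = hour 13.

Working backward from the deadline:
Nothing follows job 5; the deadline of hour 16 is its only limit. It must start by 16 − 1 = hour 15.
Job 4 must finish before job 5 (must start by hour 15). With a 4-hour duration, job 4 must start by 15 − 4 = hour 11.
So job 4 can start as early as hour 9 and as late as hour 11, giving 11 − 9 = 2 hours of slack.

2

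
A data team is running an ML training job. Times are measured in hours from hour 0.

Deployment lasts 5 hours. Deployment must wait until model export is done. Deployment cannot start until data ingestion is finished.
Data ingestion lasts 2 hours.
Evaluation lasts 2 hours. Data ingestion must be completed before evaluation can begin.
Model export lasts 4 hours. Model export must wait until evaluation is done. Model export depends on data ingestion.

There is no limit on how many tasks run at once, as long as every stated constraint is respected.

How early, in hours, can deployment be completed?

13

Data ingestion has no prerequisites, so it starts at hour 0 and finishes at hour 2.
Evaluation cannot begin until data ingestion (finishes hour 2). It runs from hour 2 to 2 + 2 = hour 4.
For model export: evaluation (finishes hour 4); data ingestion (finishes hour 2). Taking the maximum gives a start of hour 4, and it finishes at 4 + 4 = hour 8.
Deployment has to wait for model export (finishes hour 8); data ingestion (finishes hour 2). The latest of these is hour 8, so deployment runs hour 8 to 8 + 5 = hour 13.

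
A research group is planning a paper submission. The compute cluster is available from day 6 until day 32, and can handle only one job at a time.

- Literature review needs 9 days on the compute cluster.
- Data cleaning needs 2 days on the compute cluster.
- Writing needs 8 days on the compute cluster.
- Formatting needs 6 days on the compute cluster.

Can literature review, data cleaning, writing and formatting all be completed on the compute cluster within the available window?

The compute cluster window is 32 − 6 = 26 days.
Running back to back, the jobs need 9 + 2 + 8 + 6 = 25 days on the compute cluster.
Since 25 ≤ 26, they fit within the window.

Yes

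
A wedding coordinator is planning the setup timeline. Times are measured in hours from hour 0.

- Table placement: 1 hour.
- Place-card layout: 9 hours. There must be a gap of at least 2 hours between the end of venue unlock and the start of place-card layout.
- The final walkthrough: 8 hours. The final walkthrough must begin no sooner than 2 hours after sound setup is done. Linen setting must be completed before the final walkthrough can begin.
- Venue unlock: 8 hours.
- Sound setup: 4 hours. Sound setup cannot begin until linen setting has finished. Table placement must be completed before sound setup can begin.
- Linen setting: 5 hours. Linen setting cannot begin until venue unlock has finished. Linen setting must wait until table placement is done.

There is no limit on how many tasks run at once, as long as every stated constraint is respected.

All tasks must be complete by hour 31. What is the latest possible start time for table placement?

Nothing follows the final walkthrough; the deadline of hour 31 is its only limit. It must start by 31 − 8 = hour 23.
Sound setup feeds into the final walkthrough (must start by hour 23, minus 2-hour gap → hour 21); so sound setup must finish by hour 21 and therefore start by hour 17.
Linen setting must finish in time for sound setup (must start by hour 17); the final walkthrough (must start by hour 23). The tightest is hour 17, so linen setting must start by 17 − 5 = hour 12.
Table placement feeds linen setting (must start by hour 12); sound setup (must start by hour 17). Taking the minimum, table placement must finish by hour 12 and start by 12 − 1 = hour 11.

11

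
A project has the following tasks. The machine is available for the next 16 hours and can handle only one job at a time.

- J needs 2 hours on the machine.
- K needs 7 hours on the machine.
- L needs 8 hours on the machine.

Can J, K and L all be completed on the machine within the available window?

No

Running back to back, the jobs need 2 + 7 + 8 = 17 hours on the machine.
Since 17 > 16, they cannot all fit.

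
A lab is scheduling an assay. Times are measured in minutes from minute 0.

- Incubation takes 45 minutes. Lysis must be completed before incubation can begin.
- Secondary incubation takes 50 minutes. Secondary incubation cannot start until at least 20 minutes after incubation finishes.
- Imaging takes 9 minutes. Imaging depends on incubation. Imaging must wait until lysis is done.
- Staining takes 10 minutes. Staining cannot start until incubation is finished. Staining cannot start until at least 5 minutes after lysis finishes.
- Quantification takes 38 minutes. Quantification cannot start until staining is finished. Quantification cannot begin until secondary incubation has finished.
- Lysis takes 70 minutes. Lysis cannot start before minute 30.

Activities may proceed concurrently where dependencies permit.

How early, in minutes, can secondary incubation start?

165

Lysis cannot begin until its own release at minute 30. It runs from minute 30 to 30 + 70 = minute 100.
Incubation cannot begin until lysis (finishes minute 100). It runs from minute 100 to 100 + 45 = minute 145.
Secondary incubation waits on incubation (finishes minute 145, plus 20-minute gap → minute 165), so the earliest it can start is minute 165.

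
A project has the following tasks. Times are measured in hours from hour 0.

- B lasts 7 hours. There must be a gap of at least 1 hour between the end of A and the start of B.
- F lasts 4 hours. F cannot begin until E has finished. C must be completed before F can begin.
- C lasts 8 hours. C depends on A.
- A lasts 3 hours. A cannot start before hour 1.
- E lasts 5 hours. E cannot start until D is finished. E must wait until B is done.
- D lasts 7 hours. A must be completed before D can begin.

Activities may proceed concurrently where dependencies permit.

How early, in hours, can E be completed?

After its own release at hour 1, A can start at hour 1 and finishes at hour 4.
D waits on A (finishes hour 4), so it starts at hour 4 and finishes at 4 + 7 = hour 11.
B waits on A (finishes hour 4, plus 1-hour gap → hour 5), so it starts at hour 5 and finishes at 5 + 7 = hour 12.
E has to wait for D (finishes hour 11); B (finishes hour 12). The latest of these is hour 12, so E runs hour 12 to 12 + 5 = hour 17.

17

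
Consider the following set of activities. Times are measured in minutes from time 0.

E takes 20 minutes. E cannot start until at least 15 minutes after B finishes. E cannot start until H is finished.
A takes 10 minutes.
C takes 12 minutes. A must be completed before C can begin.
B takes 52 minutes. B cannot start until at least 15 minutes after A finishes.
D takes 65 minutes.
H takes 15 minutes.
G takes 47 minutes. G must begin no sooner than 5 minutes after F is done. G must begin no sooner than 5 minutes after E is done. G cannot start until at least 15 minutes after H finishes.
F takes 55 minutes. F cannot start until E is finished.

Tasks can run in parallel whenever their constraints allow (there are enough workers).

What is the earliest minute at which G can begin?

172

H has no prerequisites, so it starts at minute 0 and finishes at minute 15.
A has no prerequisites, so it starts at minute 0 and finishes at minute 10.
B cannot begin until A (finishes minute 10, plus 15-minute gap → minute 25). It runs from minute 25 to 25 + 52 = minute 77.
For E: B (finishes minute 77, plus 15-minute gap → minute 92); H (finishes minute 15). Taking the maximum gives a start of minute 92, and it finishes at 92 + 20 = minute 112.
F cannot begin until E (finishes minute 112). It runs from minute 112 to 112 + 55 = minute 167.
G waits on F (finishes minute 167, plus 5-minute gap → minute 172); E (finishes minute 112, plus 5-minute gap → minute 117); H (finishes minute 15, plus 15-minute gap → minute 30). The latest of these is minute 172, which is the earliest G can start.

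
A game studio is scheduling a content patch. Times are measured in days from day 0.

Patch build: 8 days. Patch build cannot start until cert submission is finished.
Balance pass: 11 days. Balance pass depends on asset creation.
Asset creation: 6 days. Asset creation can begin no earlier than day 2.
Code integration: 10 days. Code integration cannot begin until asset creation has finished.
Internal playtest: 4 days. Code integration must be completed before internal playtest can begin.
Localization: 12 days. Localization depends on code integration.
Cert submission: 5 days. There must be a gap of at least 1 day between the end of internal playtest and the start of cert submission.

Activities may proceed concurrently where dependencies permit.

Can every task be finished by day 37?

Yes

After its own release at day 2, asset creation can start at day 2 and finishes at day 8.
After asset creation (finishes day 8), balance pass can start at day 8 and finishes at day 19.
Code integration waits on asset creation (finishes day 8), so it starts at day 8 and finishes at 8 + 10 = day 18.
Localization cannot begin until code integration (finishes day 18). It runs from day 18 to 18 + 12 = day 30.
Internal playtest waits on code integration (finishes day 18), so it starts at day 18 and finishes at 18 + 4 = day 22.
Cert submission waits on internal playtest (finishes day 22, plus 1-day gap → day 23), so it starts at day 23 and finishes at 23 + 5 = day 28.
After cert submission (finishes day 28), patch build can start at day 28 and finishes at day 36.
Every task is finished by day 36, which is no later than the deadline of 37, so the schedule is feasible.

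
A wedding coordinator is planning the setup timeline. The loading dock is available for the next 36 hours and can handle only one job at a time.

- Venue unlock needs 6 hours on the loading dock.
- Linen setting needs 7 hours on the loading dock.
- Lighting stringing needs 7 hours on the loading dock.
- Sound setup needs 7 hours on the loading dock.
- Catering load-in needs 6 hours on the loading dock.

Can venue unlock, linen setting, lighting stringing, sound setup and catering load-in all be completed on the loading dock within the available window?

Yes

Running back to back, the jobs need 6 + 7 + 7 + 7 + 6 = 33 hours on the loading dock.
Since 33 ≤ 36, they fit within the window.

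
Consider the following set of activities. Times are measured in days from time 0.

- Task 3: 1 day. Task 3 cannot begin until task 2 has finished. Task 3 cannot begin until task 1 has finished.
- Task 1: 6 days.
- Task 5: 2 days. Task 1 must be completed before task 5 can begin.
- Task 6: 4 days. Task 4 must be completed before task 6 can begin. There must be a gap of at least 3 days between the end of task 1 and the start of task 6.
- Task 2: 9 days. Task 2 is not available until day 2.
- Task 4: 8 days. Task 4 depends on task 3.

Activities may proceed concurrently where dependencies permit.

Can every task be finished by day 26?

Task 2 waits on its own release at day 2, so it starts at day 2 and finishes at 2 + 9 = day 11.
Task 1 has no prerequisites, so it starts at day 0 and finishes at day 6.
Task 5 waits on task 1 (finishes day 6), so it starts at day 6 and finishes at 6 + 2 = day 8.
Task 3 has to wait for task 2 (finishes day 11); task 1 (finishes day 6). The latest of these is day 11, so task 3 runs day 11 to 11 + 1 = day 12.
Task 4 cannot begin until task 3 (finishes day 12). It runs from day 12 to 12 + 8 = day 20.
Task 6 has to wait for task 4 (finishes day 20); task 1 (finishes day 6, plus 3-day gap → day 9). The latest of these is day 20, so task 6 runs day 20 to 20 + 4 = day 24.
Every task is finished by day 24, which is no later than the deadline of 26, so the schedule is feasible.

Yes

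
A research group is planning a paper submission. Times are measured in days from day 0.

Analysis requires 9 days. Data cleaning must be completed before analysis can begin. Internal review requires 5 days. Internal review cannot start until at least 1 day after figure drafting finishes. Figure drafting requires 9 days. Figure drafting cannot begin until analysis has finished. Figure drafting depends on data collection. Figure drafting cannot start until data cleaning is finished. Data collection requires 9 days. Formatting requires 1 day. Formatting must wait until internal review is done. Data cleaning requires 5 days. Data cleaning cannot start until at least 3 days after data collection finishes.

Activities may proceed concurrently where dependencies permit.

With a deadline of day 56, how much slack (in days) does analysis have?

14

Nothing blocks data collection, so it runs from day 0 to day 9.
Data cleaning waits on data collection (finishes day 9, plus 3-day gap → day 12), so it starts at day 12 and finishes at 12 + 5 = day 17.
Analysis cannot begin until data cleaning (finishes day 17). It runs from day 17 to 17 + 9 = day 26.

Working backward from the deadline:
Nothing follows formatting; the deadline of day 56 is its only limit. It must start by 56 − 1 = day 55.
Internal review has to be done before formatting (must start by day 55). That means finishing by day 55, i.e. starting by 55 − 5 = day 50.
Since internal review (must start by day 50, minus 1-day gap → day 49) depends on it, figure drafting must finish by day 49. Backing off its 9-day duration gives a latest start of day 40.
Analysis must finish before figure drafting (must start by day 40). With a 9-day duration, analysis must start by 40 − 9 = day 31.
So analysis can start as early as day 17 and as late as day 31, giving 31 − 17 = 14 days of slack.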